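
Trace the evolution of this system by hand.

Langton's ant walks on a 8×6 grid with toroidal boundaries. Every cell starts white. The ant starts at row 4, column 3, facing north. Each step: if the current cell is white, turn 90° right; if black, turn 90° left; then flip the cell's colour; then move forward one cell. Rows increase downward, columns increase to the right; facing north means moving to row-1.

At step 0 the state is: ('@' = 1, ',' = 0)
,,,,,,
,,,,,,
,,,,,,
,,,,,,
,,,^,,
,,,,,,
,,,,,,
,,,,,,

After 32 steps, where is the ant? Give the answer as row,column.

6,1

gen 0: ,,,,,,
,,,,,,
,,,,,,
,,,,,,
,,,^,,
,,,,,,
,,,,,,
,,,,,,
gen 1: ,,,,,,
,,,,,,
,,,,,,
,,,,,,
,,,@>,
,,,,,,
,,,,,,
,,,,,,
gen 2: ,,,,,,
,,,,,,
,,,,,,
,,,,,,
,,,@@,
,,,,v,
,,,,,,
,,,,,,
gen 3: ,,,,,,
,,,,,,
,,,,,,
,,,,,,
,,,@@,
,,,<@,
,,,,,,
,,,,,,
gen 4: ,,,,,,
,,,,,,
,,,,,,
,,,,,,
,,,^@,
,,,@@,
,,,,,,
,,,,,,
gen 5: ,,,,,,
,,,,,,
,,,,,,
,,,,,,
,,<,@,
,,,@@,
,,,,,,
,,,,,,
gen 6: ,,,,,,
,,,,,,
,,,,,,
,,^,,,
,,@,@,
,,,@@,
,,,,,,
,,,,,,
gen 7: ,,,,,,
,,,,,,
,,,,,,
,,@>,,
,,@,@,
,,,@@,
,,,,,,
,,,,,,
gen 8: ,,,,,,
,,,,,,
,,,,,,
,,@@,,
,,@v@,
,,,@@,
,,,,,,
,,,,,,
gen 9: ,,,,,,
,,,,,,
,,,,,,
,,@@,,
,,<@@,
,,,@@,
,,,,,,
,,,,,,
gen 10: ,,,,,,
,,,,,,
,,,,,,
,,@@,,
,,,@@,
,,v@@,
,,,,,,
,,,,,,
gen 11: ,,,,,,
,,,,,,
,,,,,,
,,@@,,
,,,@@,
,<@@@,
,,,,,,
,,,,,,
gen 12: ,,,,,,
,,,,,,
,,,,,,
,,@@,,
,^,@@,
,@@@@,
,,,,,,
,,,,,,
gen 13: ,,,,,,
,,,,,,
,,,,,,
,,@@,,
,@>@@,
,@@@@,
,,,,,,
,,,,,,
gen 14: ,,,,,,
,,,,,,
,,,,,,
,,@@,,
,@@@@,
,@v@@,
,,,,,,
,,,,,,
gen 15: ,,,,,,
,,,,,,
,,,,,,
,,@@,,
,@@@@,
,@,>@,
,,,,,,
,,,,,,
gen 16: ,,,,,,
,,,,,,
,,,,,,
,,@@,,
,@@^@,
,@,,@,
,,,,,,
,,,,,,
gen 17: ,,,,,,
,,,,,,
,,,,,,
,,@@,,
,@<,@,
,@,,@,
,,,,,,
,,,,,,
gen 18: ,,,,,,
,,,,,,
,,,,,,
,,@@,,
,@,,@,
,@v,@,
,,,,,,
,,,,,,
gen 19: ,,,,,,
,,,,,,
,,,,,,
,,@@,,
,@,,@,
,<@,@,
,,,,,,
,,,,,,
gen 20: ,,,,,,
,,,,,,
,,,,,,
,,@@,,
,@,,@,
,,@,@,
,v,,,,
,,,,,,
gen 21: ,,,,,,
,,,,,,
,,,,,,
,,@@,,
,@,,@,
,,@,@,
<@,,,,
,,,,,,
gen 22: ,,,,,,
,,,,,,
,,,,,,
,,@@,,
,@,,@,
^,@,@,
@@,,,,
,,,,,,
gen 23: ,,,,,,
,,,,,,
,,,,,,
,,@@,,
,@,,@,
@>@,@,
@@,,,,
,,,,,,
gen 24: ,,,,,,
,,,,,,
,,,,,,
,,@@,,
,@,,@,
@@@,@,
@v,,,,
,,,,,,
gen 25: ,,,,,,
,,,,,,
,,,,,,
,,@@,,
,@,,@,
@@@,@,
@,>,,,
,,,,,,
gen 26: ,,,,,,
,,,,,,
,,,,,,
,,@@,,
,@,,@,
@@@,@,
@,@,,,
,,v,,,
gen 27: ,,,,,,
,,,,,,
,,,,,,
,,@@,,
,@,,@,
@@@,@,
@,@,,,
,<@,,,
gen 28: ,,,,,,
,,,,,,
,,,,,,
,,@@,,
,@,,@,
@@@,@,
@^@,,,
,@@,,,
gen 29: ,,,,,,
,,,,,,
,,,,,,
,,@@,,
,@,,@,
@@@,@,
@@>,,,
,@@,,,
gen 30: ,,,,,,
,,,,,,
,,,,,,
,,@@,,
,@,,@,
@@^,@,
@@,,,,
,@@,,,
gen 31: ,,,,,,
,,,,,,
,,,,,,
,,@@,,
,@,,@,
@<,,@,
@@,,,,
,@@,,,
gen 32: ,,,,,,
,,,,,,
,,,,,,
,,@@,,
,@,,@,
@,,,@,
@v,,,,
,@@,,,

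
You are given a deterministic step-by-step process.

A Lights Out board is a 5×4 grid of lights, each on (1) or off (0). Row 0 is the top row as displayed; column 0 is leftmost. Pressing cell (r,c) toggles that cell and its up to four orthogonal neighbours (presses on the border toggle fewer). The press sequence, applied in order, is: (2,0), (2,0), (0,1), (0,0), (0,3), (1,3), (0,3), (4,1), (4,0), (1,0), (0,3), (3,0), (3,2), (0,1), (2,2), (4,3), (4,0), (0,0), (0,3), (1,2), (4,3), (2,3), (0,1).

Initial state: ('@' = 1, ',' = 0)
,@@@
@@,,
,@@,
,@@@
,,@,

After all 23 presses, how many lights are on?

step 0: ,@@@
@@,,
,@@,
,@@@
,,@,
step 1: ,@@@
,@,,
@,@,
@@@@
,,@,
step 2: ,@@@
@@,,
,@@,
,@@@
,,@,
step 3: @,,@
@,,,
,@@,
,@@@
,,@,
step 4: ,@,@
,,,,
,@@,
,@@@
,,@,
step 5: ,@@,
,,,@
,@@,
,@@@
,,@,
step 6: ,@@@
,,@,
,@@@
,@@@
,,@,
step 7: ,@,,
,,@@
,@@@
,@@@
,,@,
step 8: ,@,,
,,@@
,@@@
,,@@
@@,,
step 9: ,@,,
,,@@
,@@@
@,@@
,,,,
step 10: @@,,
@@@@
@@@@
@,@@
,,,,
step 11: @@@@
@@@,
@@@@
@,@@
,,,,
step 12: @@@@
@@@,
,@@@
,@@@
@,,,
step 13: @@@@
@@@,
,@,@
,,,,
@,@,
step 14: ,,,@
@,@,
,@,@
,,,,
@,@,
step 15: ,,,@
@,,,
,,@,
,,@,
@,@,
step 16: ,,,@
@,,,
,,@,
,,@@
@,,@
step 17: ,,,@
@,,,
,,@,
@,@@
,@,@
step 18: @@,@
,,,,
,,@,
@,@@
,@,@
step 19: @@@,
,,,@
,,@,
@,@@
,@,@
step 20: @@,,
,@@,
,,,,
@,@@
,@,@
step 21: @@,,
,@@,
,,,,
@,@,
,@@,
step 22: @@,,
,@@@
,,@@
@,@@
,@@,
step 23: ,,@,
,,@@
,,@@
@,@@
,@@,

10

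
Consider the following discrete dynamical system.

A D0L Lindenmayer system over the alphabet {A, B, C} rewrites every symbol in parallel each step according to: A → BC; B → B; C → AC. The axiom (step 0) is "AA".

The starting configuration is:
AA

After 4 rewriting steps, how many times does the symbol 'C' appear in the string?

6

[0] AA
[1] BCBC
[2] BACBAC
[3] BBCACBBCAC
[4] BBACBCACBBACBCAC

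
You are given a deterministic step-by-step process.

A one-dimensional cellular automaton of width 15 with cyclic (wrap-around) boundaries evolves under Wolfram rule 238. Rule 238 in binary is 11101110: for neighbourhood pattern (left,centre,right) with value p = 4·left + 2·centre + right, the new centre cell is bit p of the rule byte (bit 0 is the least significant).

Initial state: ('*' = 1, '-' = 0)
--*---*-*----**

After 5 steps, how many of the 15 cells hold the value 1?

[0] --*---*-*----**
[1] -**--****---***
[2] ***-*****--****
[3] *********-*****
[4] ***************
[5] ***************

15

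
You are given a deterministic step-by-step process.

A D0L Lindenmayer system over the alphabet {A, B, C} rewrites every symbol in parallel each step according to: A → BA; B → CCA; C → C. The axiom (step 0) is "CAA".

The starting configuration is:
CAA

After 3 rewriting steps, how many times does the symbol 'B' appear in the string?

[0] CAA
[1] CBABA
[2] CCCABACCABA
[3] CCCBACCABACCBACCABA

4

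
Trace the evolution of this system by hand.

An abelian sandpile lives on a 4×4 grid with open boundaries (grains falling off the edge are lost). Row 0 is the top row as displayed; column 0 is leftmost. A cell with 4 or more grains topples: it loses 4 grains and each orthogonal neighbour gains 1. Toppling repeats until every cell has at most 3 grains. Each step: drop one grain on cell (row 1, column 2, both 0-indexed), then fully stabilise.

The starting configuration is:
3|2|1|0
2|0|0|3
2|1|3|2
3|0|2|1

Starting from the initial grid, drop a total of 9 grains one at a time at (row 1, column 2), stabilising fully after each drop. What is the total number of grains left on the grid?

32

k=0  3|2|1|0
2|0|0|3
2|1|3|2
3|0|2|1
k=1  3|2|1|0
2|0|1|3
2|1|3|2
3|0|2|1
k=2  3|2|1|0
2|0|2|3
2|1|3|2
3|0|2|1
k=3  3|2|1|0
2|0|3|3
2|1|3|2
3|0|2|1
k=4  3|2|2|1
2|1|2|1
2|2|1|0
3|0|3|2
k=5  3|2|2|1
2|1|3|1
2|2|1|0
3|0|3|2
k=6  3|2|3|1
2|2|0|2
2|2|2|0
3|0|3|2
k=7  3|2|3|1
2|2|1|2
2|2|2|0
3|0|3|2
k=8  3|2|3|1
2|2|2|2
2|2|2|0
3|0|3|2
k=9  3|2|3|1
2|2|3|2
2|2|2|0
3|0|3|2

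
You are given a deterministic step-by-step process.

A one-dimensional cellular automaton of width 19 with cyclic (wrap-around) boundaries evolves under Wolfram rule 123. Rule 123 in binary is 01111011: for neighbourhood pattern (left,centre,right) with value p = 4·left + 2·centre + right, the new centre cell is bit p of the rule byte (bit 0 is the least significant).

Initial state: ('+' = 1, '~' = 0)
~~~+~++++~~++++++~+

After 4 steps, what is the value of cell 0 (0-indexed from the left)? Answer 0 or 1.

t=0: ~~~+~++++~~++++++~+
t=1: +++~++~~++++~~~~++~
t=2: +~+++++++~~++++++++
t=3: +++~~~~~++++~~~~~~~
t=4: +~+++++++~~++++++++

1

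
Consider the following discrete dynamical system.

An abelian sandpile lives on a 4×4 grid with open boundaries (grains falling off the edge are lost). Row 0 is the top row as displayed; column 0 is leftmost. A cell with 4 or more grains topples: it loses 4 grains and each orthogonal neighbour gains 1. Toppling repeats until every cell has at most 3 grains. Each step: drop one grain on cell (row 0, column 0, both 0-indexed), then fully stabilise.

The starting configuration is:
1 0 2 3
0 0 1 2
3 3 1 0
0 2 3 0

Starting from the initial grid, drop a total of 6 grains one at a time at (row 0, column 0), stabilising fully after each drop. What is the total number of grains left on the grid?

25

gen 0: 1 0 2 3
0 0 1 2
3 3 1 0
0 2 3 0
gen 1: 2 0 2 3
0 0 1 2
3 3 1 0
0 2 3 0
gen 2: 3 0 2 3
0 0 1 2
3 3 1 0
0 2 3 0
gen 3: 0 1 2 3
1 0 1 2
3 3 1 0
0 2 3 0
gen 4: 1 1 2 3
1 0 1 2
3 3 1 0
0 2 3 0
gen 5: 2 1 2 3
1 0 1 2
3 3 1 0
0 2 3 0
gen 6: 3 1 2 3
1 0 1 2
3 3 1 0
0 2 3 0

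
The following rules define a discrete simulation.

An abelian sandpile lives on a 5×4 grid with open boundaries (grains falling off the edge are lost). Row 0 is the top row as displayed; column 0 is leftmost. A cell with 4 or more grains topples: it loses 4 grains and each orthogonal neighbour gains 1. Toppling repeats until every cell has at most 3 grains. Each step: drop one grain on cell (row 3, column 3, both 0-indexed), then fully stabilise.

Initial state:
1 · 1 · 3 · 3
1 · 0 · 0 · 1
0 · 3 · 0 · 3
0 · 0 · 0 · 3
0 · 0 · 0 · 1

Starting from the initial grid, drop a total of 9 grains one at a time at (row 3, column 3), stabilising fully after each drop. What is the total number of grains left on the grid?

0) 1 · 1 · 3 · 3
1 · 0 · 0 · 1
0 · 3 · 0 · 3
0 · 0 · 0 · 3
0 · 0 · 0 · 1
1) 1 · 1 · 3 · 3
1 · 0 · 0 · 2
0 · 3 · 1 · 0
0 · 0 · 1 · 1
0 · 0 · 0 · 2
2) 1 · 1 · 3 · 3
1 · 0 · 0 · 2
0 · 3 · 1 · 0
0 · 0 · 1 · 2
0 · 0 · 0 · 2
3) 1 · 1 · 3 · 3
1 · 0 · 0 · 2
0 · 3 · 1 · 0
0 · 0 · 1 · 3
0 · 0 · 0 · 2
4) 1 · 1 · 3 · 3
1 · 0 · 0 · 2
0 · 3 · 1 · 1
0 · 0 · 2 · 0
0 · 0 · 0 · 3
5) 1 · 1 · 3 · 3
1 · 0 · 0 · 2
0 · 3 · 1 · 1
0 · 0 · 2 · 1
0 · 0 · 0 · 3
6) 1 · 1 · 3 · 3
1 · 0 · 0 · 2
0 · 3 · 1 · 1
0 · 0 · 2 · 2
0 · 0 · 0 · 3
7) 1 · 1 · 3 · 3
1 · 0 · 0 · 2
0 · 3 · 1 · 1
0 · 0 · 2 · 3
0 · 0 · 0 · 3
8) 1 · 1 · 3 · 3
1 · 0 · 0 · 2
0 · 3 · 1 · 2
0 · 0 · 3 · 1
0 · 0 · 1 · 0
9) 1 · 1 · 3 · 3
1 · 0 · 0 · 2
0 · 3 · 1 · 2
0 · 0 · 3 · 2
0 · 0 · 1 · 0

23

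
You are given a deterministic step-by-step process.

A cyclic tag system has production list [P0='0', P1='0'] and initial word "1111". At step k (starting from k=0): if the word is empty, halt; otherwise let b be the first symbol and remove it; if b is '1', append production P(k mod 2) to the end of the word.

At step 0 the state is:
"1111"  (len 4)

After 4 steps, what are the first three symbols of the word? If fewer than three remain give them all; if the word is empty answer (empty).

gen 0: "1111"  (len 4)
gen 1: "1110"  (len 4)
gen 2: "1100"  (len 4)
gen 3: "1000"  (len 4)
gen 4: "0000"  (len 4)

000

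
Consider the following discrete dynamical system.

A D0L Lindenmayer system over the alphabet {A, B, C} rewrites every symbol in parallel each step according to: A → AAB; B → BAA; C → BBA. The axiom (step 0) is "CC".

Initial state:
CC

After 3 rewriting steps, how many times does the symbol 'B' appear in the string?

18

k=0  CC
k=1  BBABBA
k=2  BAABAAAABBAABAAAAB
k=3  BAAAABAABBAAAABAABAABAABBAABAAAABAABBAAAABAABAABAABBAA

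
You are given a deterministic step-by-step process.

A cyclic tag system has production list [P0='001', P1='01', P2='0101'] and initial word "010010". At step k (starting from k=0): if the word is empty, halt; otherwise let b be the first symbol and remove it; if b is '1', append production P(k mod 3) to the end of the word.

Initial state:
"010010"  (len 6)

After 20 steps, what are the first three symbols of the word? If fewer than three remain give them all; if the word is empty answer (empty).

t=0: "010010"  (len 6)
t=1: "10010"  (len 5)
t=2: "001001"  (len 6)
t=3: "01001"  (len 5)
t=4: "1001"  (len 4)
t=5: "00101"  (len 5)
t=6: "0101"  (len 4)
t=7: "101"  (len 3)
t=8: "0101"  (len 4)
t=9: "101"  (len 3)
t=10: "01001"  (len 5)
t=11: "1001"  (len 4)
t=12: "0010101"  (len 7)
t=13: "010101"  (len 6)
t=14: "10101"  (len 5)
t=15: "01010101"  (len 8)
t=16: "1010101"  (len 7)
t=17: "01010101"  (len 8)
t=18: "1010101"  (len 7)
t=19: "010101001"  (len 9)
t=20: "10101001"  (len 8)

101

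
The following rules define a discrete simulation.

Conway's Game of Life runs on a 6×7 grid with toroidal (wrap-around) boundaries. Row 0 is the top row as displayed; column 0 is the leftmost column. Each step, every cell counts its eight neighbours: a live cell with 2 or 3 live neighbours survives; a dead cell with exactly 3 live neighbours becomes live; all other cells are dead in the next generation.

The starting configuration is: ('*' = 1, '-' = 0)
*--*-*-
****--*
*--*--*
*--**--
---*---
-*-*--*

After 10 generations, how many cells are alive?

15

[0] *--*-*-
****--*
*--*--*
*--**--
---*---
-*-*--*
[1] ---*-*-
---*-*-
-----*-
*-***-*
*--*---
*--*--*
[2] --**-*-
-----**
--*--*-
*******
-----*-
*-**--*
[3] ****-*-
--**-**
--*----
****---
-------
-***-**
[4] -------
*----**
*---*-*
-***---
----*-*
---*-**
[5] *---*--
*----*-
--***--
-****-*
*---*-*
----***
[6] *---*--
-*---**
*-----*
-*----*
-**----
---**--
[7] *--**-*
-*---*-
-*-----
-**---*
****---
-****--
[8] *-----*
-**-***
-*-----
---*---
----*--
-----**
[9] -*--*--
-**--**
**-***-
-------
----**-
*----**
[10] -**-*--
------*
**-***-
---*--*
----**-
*-----*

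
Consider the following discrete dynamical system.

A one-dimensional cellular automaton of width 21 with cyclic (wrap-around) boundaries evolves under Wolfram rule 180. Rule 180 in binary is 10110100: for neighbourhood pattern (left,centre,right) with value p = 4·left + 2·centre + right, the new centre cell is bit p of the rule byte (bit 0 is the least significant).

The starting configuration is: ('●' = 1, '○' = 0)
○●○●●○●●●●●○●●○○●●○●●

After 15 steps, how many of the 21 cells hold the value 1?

12

gen 0: ○●○●●○●●●●●○●●○○●●○●●
gen 1: ●●●○○●○●●●○●○○●○○○●○○
gen 2: ○●○●○●●○●○●●●○●●○○●●○
gen 3: ○●●●●○○●●●○●○●○○●○○○●
gen 4: ●○●●○●○○●○●●●●●○●●○○●
gen 5: ○●○○●●●○●●○●●●○●○○●○○
gen 6: ○●●○○●○●○○●○●○●●●○●●○
gen 7: ○○○●○●●●●○●●●●○●○●○○●
gen 8: ●○○●●○●●○●○●●○●●●●●○●
gen 9: ○●○○○●○○●●●○○●○●●●○●○
gen 10: ○●●○○●●○○●○●○●●○●○●●●
gen 11: ●○○●○○○●○●●●●○○●●●○●○
gen 12: ●●○●●○○●●○●●○●○○●○●●●
gen 13: ●○●○○●○○○●○○●●●○●●○●●
gen 14: ○●●●○●●○○●●○○●○●○○●○●
gen 15: ●○●○●○○●○○○●○●●●●○●●●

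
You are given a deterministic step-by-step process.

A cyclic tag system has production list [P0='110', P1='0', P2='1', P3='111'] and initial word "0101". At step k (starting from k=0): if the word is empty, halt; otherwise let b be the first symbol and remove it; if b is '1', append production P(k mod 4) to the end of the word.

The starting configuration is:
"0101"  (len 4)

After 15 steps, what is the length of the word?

7

step 0: "0101"  (len 4)
step 1: "101"  (len 3)
step 2: "010"  (len 3)
step 3: "10"  (len 2)
step 4: "0111"  (len 4)
step 5: "111"  (len 3)
step 6: "110"  (len 3)
step 7: "101"  (len 3)
step 8: "01111"  (len 5)
step 9: "1111"  (len 4)
step 10: "1110"  (len 4)
step 11: "1101"  (len 4)
step 12: "101111"  (len 6)
step 13: "01111110"  (len 8)
step 14: "1111110"  (len 7)
step 15: "1111101"  (len 7)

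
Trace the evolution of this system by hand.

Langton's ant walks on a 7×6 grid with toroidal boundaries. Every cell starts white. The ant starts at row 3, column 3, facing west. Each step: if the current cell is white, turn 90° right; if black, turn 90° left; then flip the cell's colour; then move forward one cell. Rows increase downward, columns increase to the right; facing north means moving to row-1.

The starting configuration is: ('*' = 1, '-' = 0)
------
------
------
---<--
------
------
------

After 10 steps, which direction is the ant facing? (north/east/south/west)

east

k=0  ------
------
------
---<--
------
------
------
k=1  ------
------
---^--
---*--
------
------
------
k=2  ------
------
---*>-
---*--
------
------
------
k=3  ------
------
---**-
---*v-
------
------
------
k=4  ------
------
---**-
---<*-
------
------
------
k=5  ------
------
---**-
----*-
---v--
------
------
k=6  ------
------
---**-
----*-
--<*--
------
------
k=7  ------
------
---**-
--^-*-
--**--
------
------
k=8  ------
------
---**-
--*>*-
--**--
------
------
k=9  ------
------
---**-
--***-
--*v--
------
------
k=10  ------
------
---**-
--***-
--*->-
------
------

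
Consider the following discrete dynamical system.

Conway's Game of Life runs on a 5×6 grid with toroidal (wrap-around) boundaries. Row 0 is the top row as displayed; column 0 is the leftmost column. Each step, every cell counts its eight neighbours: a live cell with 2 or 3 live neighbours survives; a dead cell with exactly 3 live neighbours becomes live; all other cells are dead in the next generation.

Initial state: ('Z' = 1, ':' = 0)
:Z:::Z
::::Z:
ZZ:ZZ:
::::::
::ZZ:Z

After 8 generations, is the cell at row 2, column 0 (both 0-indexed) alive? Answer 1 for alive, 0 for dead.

1

gen 0: :Z:::Z
::::Z:
ZZ:ZZ:
::::::
::ZZ:Z
gen 1: Z:ZZ:Z
:ZZZZ:
:::ZZZ
ZZ:::Z
Z:Z:Z:
gen 2: Z:::::
:Z::::
::::::
:ZZ:::
::Z:Z:
gen 3: :Z::::
::::::
:ZZ:::
:ZZZ::
::ZZ::
gen 4: ::Z:::
:ZZ:::
:Z:Z::
::::::
:::Z::
gen 5: :ZZZ::
:Z:Z::
:Z::::
::Z:::
::::::
gen 6: :Z:Z::
ZZ:Z::
:Z::::
::::::
:Z:Z::
gen 7: :Z:ZZ:
ZZ::::
ZZZ:::
::Z:::
::::::
gen 8: ZZZ:::
:::Z:Z
Z:Z:::
::Z:::
::ZZ::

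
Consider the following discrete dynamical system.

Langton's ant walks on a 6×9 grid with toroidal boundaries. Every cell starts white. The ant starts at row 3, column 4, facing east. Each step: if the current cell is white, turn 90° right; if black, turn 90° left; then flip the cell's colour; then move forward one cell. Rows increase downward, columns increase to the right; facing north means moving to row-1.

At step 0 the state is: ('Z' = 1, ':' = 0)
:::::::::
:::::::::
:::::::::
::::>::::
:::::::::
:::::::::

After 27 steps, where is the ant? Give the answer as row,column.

k=0  :::::::::
:::::::::
:::::::::
::::>::::
:::::::::
:::::::::
k=1  :::::::::
:::::::::
:::::::::
::::Z::::
::::v::::
:::::::::
k=2  :::::::::
:::::::::
:::::::::
::::Z::::
:::<Z::::
:::::::::
k=3  :::::::::
:::::::::
:::::::::
:::^Z::::
:::ZZ::::
:::::::::
k=4  :::::::::
:::::::::
:::::::::
:::Z>::::
:::ZZ::::
:::::::::
k=5  :::::::::
:::::::::
::::^::::
:::Z:::::
:::ZZ::::
:::::::::
k=6  :::::::::
:::::::::
::::Z>:::
:::Z:::::
:::ZZ::::
:::::::::
k=7  :::::::::
:::::::::
::::ZZ:::
:::Z:v:::
:::ZZ::::
:::::::::
k=8  :::::::::
:::::::::
::::ZZ:::
:::Z<Z:::
:::ZZ::::
:::::::::
k=9  :::::::::
:::::::::
::::^Z:::
:::ZZZ:::
:::ZZ::::
:::::::::
k=10  :::::::::
:::::::::
:::<:Z:::
:::ZZZ:::
:::ZZ::::
:::::::::
k=11  :::::::::
:::^:::::
:::Z:Z:::
:::ZZZ:::
:::ZZ::::
:::::::::
k=12  :::::::::
:::Z>::::
:::Z:Z:::
:::ZZZ:::
:::ZZ::::
:::::::::
k=13  :::::::::
:::ZZ::::
:::ZvZ:::
:::ZZZ:::
:::ZZ::::
:::::::::
k=14  :::::::::
:::ZZ::::
:::<ZZ:::
:::ZZZ:::
:::ZZ::::
:::::::::
k=15  :::::::::
:::ZZ::::
::::ZZ:::
:::vZZ:::
:::ZZ::::
:::::::::
k=16  :::::::::
:::ZZ::::
::::ZZ:::
::::>Z:::
:::ZZ::::
:::::::::
k=17  :::::::::
:::ZZ::::
::::^Z:::
:::::Z:::
:::ZZ::::
:::::::::
k=18  :::::::::
:::ZZ::::
:::<:Z:::
:::::Z:::
:::ZZ::::
:::::::::
k=19  :::::::::
:::^Z::::
:::Z:Z:::
:::::Z:::
:::ZZ::::
:::::::::
k=20  :::::::::
::<:Z::::
:::Z:Z:::
:::::Z:::
:::ZZ::::
:::::::::
k=21  ::^::::::
::Z:Z::::
:::Z:Z:::
:::::Z:::
:::ZZ::::
:::::::::
k=22  ::Z>:::::
::Z:Z::::
:::Z:Z:::
:::::Z:::
:::ZZ::::
:::::::::
k=23  ::ZZ:::::
::ZvZ::::
:::Z:Z:::
:::::Z:::
:::ZZ::::
:::::::::
k=24  ::ZZ:::::
::<ZZ::::
:::Z:Z:::
:::::Z:::
:::ZZ::::
:::::::::
k=25  ::ZZ:::::
:::ZZ::::
::vZ:Z:::
:::::Z:::
:::ZZ::::
:::::::::
k=26  ::ZZ:::::
:::ZZ::::
:<ZZ:Z:::
:::::Z:::
:::ZZ::::
:::::::::
k=27  ::ZZ:::::
:^:ZZ::::
:ZZZ:Z:::
:::::Z:::
:::ZZ::::
:::::::::

1,1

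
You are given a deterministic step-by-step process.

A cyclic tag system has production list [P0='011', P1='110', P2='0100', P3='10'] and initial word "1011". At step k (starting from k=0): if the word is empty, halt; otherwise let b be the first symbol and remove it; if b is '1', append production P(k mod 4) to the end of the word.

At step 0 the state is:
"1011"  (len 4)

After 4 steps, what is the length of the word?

[0] "1011"  (len 4)
[1] "011011"  (len 6)
[2] "11011"  (len 5)
[3] "10110100"  (len 8)
[4] "011010010"  (len 9)

9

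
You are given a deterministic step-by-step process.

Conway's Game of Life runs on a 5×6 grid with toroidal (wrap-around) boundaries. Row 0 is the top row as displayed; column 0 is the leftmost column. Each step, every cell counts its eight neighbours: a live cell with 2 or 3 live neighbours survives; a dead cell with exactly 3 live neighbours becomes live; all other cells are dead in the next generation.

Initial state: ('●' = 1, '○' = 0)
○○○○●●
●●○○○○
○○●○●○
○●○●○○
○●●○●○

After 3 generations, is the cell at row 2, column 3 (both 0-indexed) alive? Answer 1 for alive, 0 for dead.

0

[0] ○○○○●●
●●○○○○
○○●○●○
○●○●○○
○●●○●○
[1] ○○●●●●
●●○●●○
●○●●○○
○●○○●○
●●●○●●
[2] ○○○○○○
●○○○○○
●○○○○○
○○○○●○
○○○○○○
[3] ○○○○○○
○○○○○○
○○○○○●
○○○○○○
○○○○○○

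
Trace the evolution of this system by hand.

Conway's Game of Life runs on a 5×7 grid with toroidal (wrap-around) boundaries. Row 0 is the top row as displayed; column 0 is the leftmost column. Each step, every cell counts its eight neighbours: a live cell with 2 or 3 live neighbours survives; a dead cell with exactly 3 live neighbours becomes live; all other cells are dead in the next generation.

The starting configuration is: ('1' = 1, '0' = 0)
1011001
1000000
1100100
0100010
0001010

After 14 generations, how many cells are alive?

0) 1011001
1000000
1100100
0100010
0001010
1) 1111101
0011000
1100001
1110011
1101010
2) 0000011
0000110
0001010
0000110
0000000
3) 0000111
0000000
0001001
0000110
0000101
4) 0000101
0000101
0000110
0001101
0001001
5) 1001101
0001101
0000001
0001001
1001001
6) 0010000
0001101
1001101
0000011
0011000
7) 0010100
1010101
1001000
1010011
0011000
8) 0010110
1010111
0011100
1010101
0010111
9) 1010000
0010001
0010000
1010001
1010000
10) 1011001
0011000
1011001
1011001
1011000
11) 1000101
0000100
1000101
0000100
0000100
12) 0001100
0001100
0001100
0001100
0001100
13) 0010010
0010010
0010010
0010010
0010010
14) 0111111
0111111
0111111
0111111
0111111

30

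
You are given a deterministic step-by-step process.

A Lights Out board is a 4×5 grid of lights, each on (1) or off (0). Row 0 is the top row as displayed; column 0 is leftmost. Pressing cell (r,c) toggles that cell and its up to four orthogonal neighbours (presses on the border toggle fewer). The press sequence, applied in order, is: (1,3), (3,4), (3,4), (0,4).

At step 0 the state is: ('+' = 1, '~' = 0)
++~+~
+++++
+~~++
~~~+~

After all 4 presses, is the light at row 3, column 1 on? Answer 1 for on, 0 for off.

gen 0: ++~+~
+++++
+~~++
~~~+~
gen 1: ++~~~
++~~~
+~~~+
~~~+~
gen 2: ++~~~
++~~~
+~~~~
~~~~+
gen 3: ++~~~
++~~~
+~~~+
~~~+~
gen 4: ++~++
++~~+
+~~~+
~~~+~

0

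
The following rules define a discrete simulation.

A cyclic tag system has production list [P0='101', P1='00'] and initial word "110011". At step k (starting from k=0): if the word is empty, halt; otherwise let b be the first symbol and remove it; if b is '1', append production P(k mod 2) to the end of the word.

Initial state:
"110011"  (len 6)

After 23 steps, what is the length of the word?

13

step 0: "110011"  (len 6)
step 1: "10011101"  (len 8)
step 2: "001110100"  (len 9)
step 3: "01110100"  (len 8)
step 4: "1110100"  (len 7)
step 5: "110100101"  (len 9)
step 6: "1010010100"  (len 10)
step 7: "010010100101"  (len 12)
step 8: "10010100101"  (len 11)
step 9: "0010100101101"  (len 13)
step 10: "010100101101"  (len 12)
step 11: "10100101101"  (len 11)
step 12: "010010110100"  (len 12)
step 13: "10010110100"  (len 11)
step 14: "001011010000"  (len 12)
step 15: "01011010000"  (len 11)
step 16: "1011010000"  (len 10)
step 17: "011010000101"  (len 12)
step 18: "11010000101"  (len 11)
step 19: "1010000101101"  (len 13)
step 20: "01000010110100"  (len 14)
step 21: "1000010110100"  (len 13)
step 22: "00001011010000"  (len 14)
step 23: "0001011010000"  (len 13)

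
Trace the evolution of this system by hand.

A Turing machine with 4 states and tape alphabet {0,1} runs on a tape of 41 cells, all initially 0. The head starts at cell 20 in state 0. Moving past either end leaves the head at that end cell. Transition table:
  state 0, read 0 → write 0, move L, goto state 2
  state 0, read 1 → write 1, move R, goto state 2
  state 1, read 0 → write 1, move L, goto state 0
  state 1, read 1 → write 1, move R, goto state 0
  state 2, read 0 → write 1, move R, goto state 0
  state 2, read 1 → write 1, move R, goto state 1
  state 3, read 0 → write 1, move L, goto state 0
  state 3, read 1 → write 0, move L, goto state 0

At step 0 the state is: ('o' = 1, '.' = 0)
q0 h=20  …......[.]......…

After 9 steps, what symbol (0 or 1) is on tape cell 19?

1

t=0: q0 h=20  …......[.]......…
t=1: q2 h=19  …......[.]......…
t=2: q0 h=20  ….....o[.]......…
t=3: q2 h=19  …......[o]......…
t=4: q1 h=20  ….....o[.]......…
t=5: q0 h=19  …......[o]o.....…
t=6: q2 h=20  ….....o[o]......…
t=7: q1 h=21  …....oo[.]......…
t=8: q0 h=20  ….....o[o]o.....…
t=9: q2 h=21  …....oo[o]......…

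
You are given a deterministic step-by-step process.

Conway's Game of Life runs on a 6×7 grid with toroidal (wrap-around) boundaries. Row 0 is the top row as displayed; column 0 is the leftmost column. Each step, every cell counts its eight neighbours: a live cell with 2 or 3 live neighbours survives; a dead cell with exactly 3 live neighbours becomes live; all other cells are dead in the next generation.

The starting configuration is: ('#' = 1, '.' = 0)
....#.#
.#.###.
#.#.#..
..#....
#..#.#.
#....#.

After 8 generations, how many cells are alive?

t=0: ....#.#
.#.###.
#.#.#..
..#....
#..#.#.
#....#.
t=1: #..#..#
###...#
..#.##.
..#.#.#
.#..#..
#....#.
t=2: ..#..#.
..#.#..
..#.#..
.##.#..
##.##.#
##..##.
t=3: ..#..##
.##.##.
..#.##.
....#..
......#
.......
t=4: .######
.##....
.##....
...##..
.......
.....##
t=5: .#.##.#
....##.
.#.....
..##...
....##.
#.##..#
t=6: .#....#
#.####.
..###..
..###..
.#..###
###...#
t=7: ....#..
#....##
.......
.#.....
....#.#
..#....
t=8: .....##
.....##
#.....#
.......
.......
...#.#.

8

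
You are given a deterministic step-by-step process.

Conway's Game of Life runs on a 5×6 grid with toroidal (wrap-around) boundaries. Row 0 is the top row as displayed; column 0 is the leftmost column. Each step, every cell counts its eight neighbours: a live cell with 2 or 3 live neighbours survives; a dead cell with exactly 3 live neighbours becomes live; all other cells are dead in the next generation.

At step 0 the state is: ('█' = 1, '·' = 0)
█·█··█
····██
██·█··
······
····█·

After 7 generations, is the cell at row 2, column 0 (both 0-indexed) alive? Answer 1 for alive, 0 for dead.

0) █·█··█
····██
██·█··
······
····█·
1) █··█··
··███·
█···██
······
·····█
2) ··██·█
███···
····██
█···█·
······
3) █·██··
███···
···██·
····█·
···███
4) █·····
█···██
·█████
······
··█··█
5) ██··█·
··█···
·███··
██···█
······
6) ·█····
█·····
···█··
██····
······
7) ······
······
██····
······
██····

1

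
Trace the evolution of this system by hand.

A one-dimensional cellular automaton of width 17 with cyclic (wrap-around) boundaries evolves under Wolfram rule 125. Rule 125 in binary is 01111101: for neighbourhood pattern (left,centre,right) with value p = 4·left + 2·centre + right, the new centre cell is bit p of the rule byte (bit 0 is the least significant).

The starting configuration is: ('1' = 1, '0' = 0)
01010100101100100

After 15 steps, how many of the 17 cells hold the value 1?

12

k=0  01010100101100100
k=1  01111110111110111
k=2  11000011100011101
k=3  01111010111010111
k=4  11001111101111101
k=5  01101000111000111
k=6  11111110101110101
k=7  00000011111011111
k=8  11111010001110001
k=9  00001111101011101
k=10  11101000111110111
k=11  00111110100011100
k=12  10100011111010111
k=13  11111010001111100
k=14  10001111101000110
k=15  11101000111110111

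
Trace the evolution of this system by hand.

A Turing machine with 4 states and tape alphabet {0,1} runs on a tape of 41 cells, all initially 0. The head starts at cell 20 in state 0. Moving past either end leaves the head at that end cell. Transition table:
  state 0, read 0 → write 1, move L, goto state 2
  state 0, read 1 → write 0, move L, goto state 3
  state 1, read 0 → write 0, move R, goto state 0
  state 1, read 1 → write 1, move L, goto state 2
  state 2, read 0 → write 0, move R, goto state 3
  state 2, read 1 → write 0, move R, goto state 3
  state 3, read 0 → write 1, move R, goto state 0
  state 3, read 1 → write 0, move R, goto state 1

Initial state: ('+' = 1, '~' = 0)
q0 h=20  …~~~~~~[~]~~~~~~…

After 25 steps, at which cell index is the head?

gen 0: q0 h=20  …~~~~~~[~]~~~~~~…
gen 1: q2 h=19  …~~~~~~[~]+~~~~~…
gen 2: q3 h=20  …~~~~~~[+]~~~~~~…
gen 3: q1 h=21  …~~~~~~[~]~~~~~~…
gen 4: q0 h=22  …~~~~~~[~]~~~~~~…
gen 5: q2 h=21  …~~~~~~[~]+~~~~~…
gen 6: q3 h=22  …~~~~~~[+]~~~~~~…
gen 7: q1 h=23  …~~~~~~[~]~~~~~~…
gen 8: q0 h=24  …~~~~~~[~]~~~~~~…
gen 9: q2 h=23  …~~~~~~[~]+~~~~~…
gen 10: q3 h=24  …~~~~~~[+]~~~~~~…
gen 11: q1 h=25  …~~~~~~[~]~~~~~~…
gen 12: q0 h=26  …~~~~~~[~]~~~~~~…
gen 13: q2 h=25  …~~~~~~[~]+~~~~~…
gen 14: q3 h=26  …~~~~~~[+]~~~~~~…
gen 15: q1 h=27  …~~~~~~[~]~~~~~~…
gen 16: q0 h=28  …~~~~~~[~]~~~~~~…
gen 17: q2 h=27  …~~~~~~[~]+~~~~~…
gen 18: q3 h=28  …~~~~~~[+]~~~~~~…
gen 19: q1 h=29  …~~~~~~[~]~~~~~~…
gen 20: q0 h=30  …~~~~~~[~]~~~~~~…
gen 21: q2 h=29  …~~~~~~[~]+~~~~~…
gen 22: q3 h=30  …~~~~~~[+]~~~~~~…
gen 23: q1 h=31  …~~~~~~[~]~~~~~~…
gen 24: q0 h=32  …~~~~~~[~]~~~~~~…
gen 25: q2 h=31  …~~~~~~[~]+~~~~~…

31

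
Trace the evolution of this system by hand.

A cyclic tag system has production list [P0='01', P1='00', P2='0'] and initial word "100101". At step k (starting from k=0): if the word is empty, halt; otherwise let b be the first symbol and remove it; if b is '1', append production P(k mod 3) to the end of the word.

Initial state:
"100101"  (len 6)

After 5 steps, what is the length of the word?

[0] "100101"  (len 6)
[1] "0010101"  (len 7)
[2] "010101"  (len 6)
[3] "10101"  (len 5)
[4] "010101"  (len 6)
[5] "10101"  (len 5)

5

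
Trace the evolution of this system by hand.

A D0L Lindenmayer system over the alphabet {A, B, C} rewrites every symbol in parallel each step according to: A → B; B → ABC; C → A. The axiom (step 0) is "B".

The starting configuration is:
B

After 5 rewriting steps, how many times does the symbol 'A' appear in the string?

t=0: B
t=1: ABC
t=2: BABCA
t=3: ABCBABCAB
t=4: BABCAABCBABCABABC
t=5: ABCBABCABBABCAABCBABCABABCBABCA

11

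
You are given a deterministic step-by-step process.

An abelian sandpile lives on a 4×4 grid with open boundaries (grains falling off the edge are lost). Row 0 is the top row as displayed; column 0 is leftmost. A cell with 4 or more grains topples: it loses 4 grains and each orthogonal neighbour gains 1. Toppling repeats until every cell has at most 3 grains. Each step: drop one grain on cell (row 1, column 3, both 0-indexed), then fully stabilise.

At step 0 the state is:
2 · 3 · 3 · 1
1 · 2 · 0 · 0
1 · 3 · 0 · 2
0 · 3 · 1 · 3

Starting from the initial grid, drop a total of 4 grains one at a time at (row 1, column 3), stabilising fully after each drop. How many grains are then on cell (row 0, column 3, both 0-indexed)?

t=0: 2 · 3 · 3 · 1
1 · 2 · 0 · 0
1 · 3 · 0 · 2
0 · 3 · 1 · 3
t=1: 2 · 3 · 3 · 1
1 · 2 · 0 · 1
1 · 3 · 0 · 2
0 · 3 · 1 · 3
t=2: 2 · 3 · 3 · 1
1 · 2 · 0 · 2
1 · 3 · 0 · 2
0 · 3 · 1 · 3
t=3: 2 · 3 · 3 · 1
1 · 2 · 0 · 3
1 · 3 · 0 · 2
0 · 3 · 1 · 3
t=4: 2 · 3 · 3 · 2
1 · 2 · 1 · 0
1 · 3 · 0 · 3
0 · 3 · 1 · 3

2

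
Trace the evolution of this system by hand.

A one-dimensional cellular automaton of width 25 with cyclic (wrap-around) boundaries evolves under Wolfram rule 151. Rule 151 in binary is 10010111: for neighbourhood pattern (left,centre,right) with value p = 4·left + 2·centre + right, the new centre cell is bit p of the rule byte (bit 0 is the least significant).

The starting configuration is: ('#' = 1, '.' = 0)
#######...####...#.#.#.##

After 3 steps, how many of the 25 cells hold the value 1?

17

k=0  #######...####...#.#.#.##
k=1  ######.###.##.####.#.#..#
k=2  #####...#......##..#.###.
k=3  .###.##########..###..#..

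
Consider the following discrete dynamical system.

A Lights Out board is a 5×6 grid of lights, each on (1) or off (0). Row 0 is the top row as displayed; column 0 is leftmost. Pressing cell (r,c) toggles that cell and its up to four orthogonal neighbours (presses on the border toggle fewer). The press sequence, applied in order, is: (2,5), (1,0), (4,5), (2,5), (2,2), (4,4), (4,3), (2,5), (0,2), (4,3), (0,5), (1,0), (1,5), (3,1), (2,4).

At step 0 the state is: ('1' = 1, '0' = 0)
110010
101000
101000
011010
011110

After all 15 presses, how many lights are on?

k=0  110010
101000
101000
011010
011110
k=1  110010
101001
101011
011011
011110
k=2  010010
011001
001011
011011
011110
k=3  010010
011001
001011
011010
011101
k=4  010010
011000
001000
011011
011101
k=5  010010
010000
010100
010011
011101
k=6  010010
010000
010100
010001
011010
k=7  010010
010000
010100
010101
010100
k=8  010010
010001
010111
010100
010100
k=9  001110
011001
010111
010100
010100
k=10  001110
011001
010111
010000
011010
k=11  001101
011000
010111
010000
011010
k=12  101101
101000
110111
010000
011010
k=13  101100
101011
110110
010000
011010
k=14  101100
101011
100110
101000
001010
k=15  101100
101001
100001
101010
001010

13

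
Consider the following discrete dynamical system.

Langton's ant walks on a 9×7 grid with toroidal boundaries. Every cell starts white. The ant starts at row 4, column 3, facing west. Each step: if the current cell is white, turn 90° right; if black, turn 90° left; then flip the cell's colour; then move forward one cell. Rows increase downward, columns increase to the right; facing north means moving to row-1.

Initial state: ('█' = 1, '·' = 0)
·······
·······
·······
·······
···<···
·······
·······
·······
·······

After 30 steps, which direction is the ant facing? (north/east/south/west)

k=0  ·······
·······
·······
·······
···<···
·······
·······
·······
·······
k=1  ·······
·······
·······
···^···
···█···
·······
·······
·······
·······
k=2  ·······
·······
·······
···█>··
···█···
·······
·······
·······
·······
k=3  ·······
·······
·······
···██··
···█v··
·······
·······
·······
·······
k=4  ·······
·······
·······
···██··
···<█··
·······
·······
·······
·······
k=5  ·······
·······
·······
···██··
····█··
···v···
·······
·······
·······
k=6  ·······
·······
·······
···██··
····█··
··<█···
·······
·······
·······
k=7  ·······
·······
·······
···██··
··^·█··
··██···
·······
·······
·······
k=8  ·······
·······
·······
···██··
··█>█··
··██···
·······
·······
·······
k=9  ·······
·······
·······
···██··
··███··
··█v···
·······
·······
·······
k=10  ·······
·······
·······
···██··
··███··
··█·>··
·······
·······
·······
k=11  ·······
·······
·······
···██··
··███··
··█·█··
····v··
·······
·······
k=12  ·······
·······
·······
···██··
··███··
··█·█··
···<█··
·······
·······
k=13  ·······
·······
·······
···██··
··███··
··█^█··
···██··
·······
·······
k=14  ·······
·······
·······
···██··
··███··
··██>··
···██··
·······
·······
k=15  ·······
·······
·······
···██··
··██^··
··██···
···██··
·······
·······
k=16  ·······
·······
·······
···██··
··█<···
··██···
···██··
·······
·······
k=17  ·······
·······
·······
···██··
··█····
··█v···
···██··
·······
·······
k=18  ·······
·······
·······
···██··
··█····
··█·>··
···██··
·······
·······
k=19  ·······
·······
·······
···██··
··█····
··█·█··
···█v··
·······
·······
k=20  ·······
·······
·······
···██··
··█····
··█·█··
···█·>·
·······
·······
k=21  ·······
·······
·······
···██··
··█····
··█·█··
···█·█·
·····v·
·······
k=22  ·······
·······
·······
···██··
··█····
··█·█··
···█·█·
····<█·
·······
k=23  ·······
·······
·······
···██··
··█····
··█·█··
···█^█·
····██·
·······
k=24  ·······
·······
·······
···██··
··█····
··█·█··
···██>·
····██·
·······
k=25  ·······
·······
·······
···██··
··█····
··█·█^·
···██··
····██·
·······
k=26  ·······
·······
·······
···██··
··█····
··█·██>
···██··
····██·
·······
k=27  ·······
·······
·······
···██··
··█····
··█·███
···██·v
····██·
·······
k=28  ·······
·······
·······
···██··
··█····
··█·███
···██<█
····██·
·······
k=29  ·······
·······
·······
···██··
··█····
··█·█^█
···████
····██·
·······
k=30  ·······
·······
·······
···██··
··█····
··█·<·█
···████
····██·
·······

west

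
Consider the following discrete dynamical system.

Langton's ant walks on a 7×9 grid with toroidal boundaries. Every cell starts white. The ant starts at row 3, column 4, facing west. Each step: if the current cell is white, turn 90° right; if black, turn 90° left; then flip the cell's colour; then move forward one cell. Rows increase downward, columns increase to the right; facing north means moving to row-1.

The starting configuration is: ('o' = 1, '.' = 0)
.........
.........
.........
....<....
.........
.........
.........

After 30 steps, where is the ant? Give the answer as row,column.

4,5

[0] .........
.........
.........
....<....
.........
.........
.........
[1] .........
.........
....^....
....o....
.........
.........
.........
[2] .........
.........
....o>...
....o....
.........
.........
.........
[3] .........
.........
....oo...
....ov...
.........
.........
.........
[4] .........
.........
....oo...
....<o...
.........
.........
.........
[5] .........
.........
....oo...
.....o...
....v....
.........
.........
[6] .........
.........
....oo...
.....o...
...<o....
.........
.........
[7] .........
.........
....oo...
...^.o...
...oo....
.........
.........
[8] .........
.........
....oo...
...o>o...
...oo....
.........
.........
[9] .........
.........
....oo...
...ooo...
...ov....
.........
.........
[10] .........
.........
....oo...
...ooo...
...o.>...
.........
.........
[11] .........
.........
....oo...
...ooo...
...o.o...
.....v...
.........
[12] .........
.........
....oo...
...ooo...
...o.o...
....<o...
.........
[13] .........
.........
....oo...
...ooo...
...o^o...
....oo...
.........
[14] .........
.........
....oo...
...ooo...
...oo>...
....oo...
.........
[15] .........
.........
....oo...
...oo^...
...oo....
....oo...
.........
[16] .........
.........
....oo...
...o<....
...oo....
....oo...
.........
[17] .........
.........
....oo...
...o.....
...ov....
....oo...
.........
[18] .........
.........
....oo...
...o.....
...o.>...
....oo...
.........
[19] .........
.........
....oo...
...o.....
...o.o...
....ov...
.........
[20] .........
.........
....oo...
...o.....
...o.o...
....o.>..
.........
[21] .........
.........
....oo...
...o.....
...o.o...
....o.o..
......v..
[22] .........
.........
....oo...
...o.....
...o.o...
....o.o..
.....<o..
[23] .........
.........
....oo...
...o.....
...o.o...
....o^o..
.....oo..
[24] .........
.........
....oo...
...o.....
...o.o...
....oo>..
.....oo..
[25] .........
.........
....oo...
...o.....
...o.o^..
....oo...
.....oo..
[26] .........
.........
....oo...
...o.....
...o.oo>.
....oo...
.....oo..
[27] .........
.........
....oo...
...o.....
...o.ooo.
....oo.v.
.....oo..
[28] .........
.........
....oo...
...o.....
...o.ooo.
....oo<o.
.....oo..
[29] .........
.........
....oo...
...o.....
...o.o^o.
....oooo.
.....oo..
[30] .........
.........
....oo...
...o.....
...o.<.o.
....oooo.
.....oo..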